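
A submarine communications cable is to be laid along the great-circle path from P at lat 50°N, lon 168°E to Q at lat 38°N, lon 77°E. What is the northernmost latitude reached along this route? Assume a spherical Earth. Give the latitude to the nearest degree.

≈ 55°N

The great circle lies in the plane with unit normal n̂ = (p₁ × p₂)/|p₁ × p₂|.
Here n̂_z ≈ -0.571; the vertex latitude is φ_max = arccos|n̂_z| ≈ 55.2°.
Check via Clairaut: cos φ_max = |cos φ₁| · sin C = cos(50.0°)·sin(62.7°) ≈ 0.571, again giving ≈ 55.2°.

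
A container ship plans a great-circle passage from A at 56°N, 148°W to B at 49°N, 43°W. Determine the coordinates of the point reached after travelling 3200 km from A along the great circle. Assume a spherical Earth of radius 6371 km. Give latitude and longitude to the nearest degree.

≈ 65°N, 90°W

Convert each endpoint to a unit vector on the sphere (x = cos φ cos λ, y = cos φ sin λ, z = sin φ).
The central angle between the endpoints is δ = arccos(p₁·p₂) ≈ 1.011 rad (57.9°). The total great-circle distance is δ·R ≈ 1.011 × 6371 ≈ 6443 km, so the target fraction is f = 3200/6443 ≈ 0.497.
Interpolate at f ≈ 0.497 with slerp weights a = sin((1−f)δ)/sin δ ≈ 0.575, b = sin(fδ)/sin δ ≈ 0.568.
p = a·p₁ + b·p₂ ≈ (-0.000, -0.425, 0.905); φ = arcsin(p_z) ≈ 64.88°, λ = atan2(p_y, p_x) ≈ -90.02°.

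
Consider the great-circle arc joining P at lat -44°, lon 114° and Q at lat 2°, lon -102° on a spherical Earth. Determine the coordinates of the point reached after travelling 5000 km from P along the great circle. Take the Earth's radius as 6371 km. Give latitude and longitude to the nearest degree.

≈ lat -57°, lon -175°

The haversine formula gives a central angle δ ≈ 2.222 rad (127.3°) between the endpoints. The total great-circle distance is δ·R ≈ 2.222 × 6371 ≈ 14154 km, so the target fraction is f = 5000/14154 ≈ 0.353.
Interpolate at f ≈ 0.353 with slerp weights a = sin((1−f)δ)/sin δ ≈ 1.246, b = sin(fδ)/sin δ ≈ 0.888.
p = a·p₁ + b·p₂ ≈ (-0.549, -0.050, -0.834); φ = arcsin(p_z) ≈ -56.55°, λ = atan2(p_y, p_x) ≈ -174.82°.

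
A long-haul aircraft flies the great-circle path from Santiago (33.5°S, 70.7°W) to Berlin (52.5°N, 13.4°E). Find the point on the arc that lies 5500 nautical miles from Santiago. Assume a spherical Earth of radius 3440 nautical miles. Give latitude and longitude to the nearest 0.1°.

≈ 40.1°N, 11.6°W

Write both endpoints as unit vectors p₁, p₂ with components (cos φ cos λ, cos φ sin λ, sin φ).
The central angle between the endpoints is δ = arccos(p₁·p₂) ≈ 1.967 rad (112.7°). The total great-circle distance is δ·R ≈ 1.967 × 3440 ≈ 6766 nmi, so the target fraction is f = 5500/6766 ≈ 0.813.
Interpolate at f ≈ 0.813 with slerp weights a = sin((1−f)δ)/sin δ ≈ 0.390, b = sin(fδ)/sin δ ≈ 1.083.
p = a·p₁ + b·p₂ ≈ (0.749, -0.154, 0.644); φ = arcsin(p_z) ≈ 40.12°, λ = atan2(p_y, p_x) ≈ -11.62°.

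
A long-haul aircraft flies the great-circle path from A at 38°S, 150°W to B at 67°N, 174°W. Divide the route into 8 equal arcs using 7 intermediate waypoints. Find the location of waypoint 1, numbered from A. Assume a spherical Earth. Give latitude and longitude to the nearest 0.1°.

Write both endpoints as unit vectors p₁, p₂ with components (cos φ cos λ, cos φ sin λ, sin φ).
The central angle between the endpoints is δ = arccos(p₁·p₂) ≈ 1.860 rad (106.6°).
Interpolate at f = 1/8 with slerp weights a = sin((1−f)δ)/sin δ ≈ 1.042, b = sin(fδ)/sin δ ≈ 0.240.
p = a·p₁ + b·p₂ ≈ (-0.804, -0.420, -0.420); φ = arcsin(p_z) ≈ -24.84°, λ = atan2(p_y, p_x) ≈ -152.41°.

≈ 24.8°S, 152.4°W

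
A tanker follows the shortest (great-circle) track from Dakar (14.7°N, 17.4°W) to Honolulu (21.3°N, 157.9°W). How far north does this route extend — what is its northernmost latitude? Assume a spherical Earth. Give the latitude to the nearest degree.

The great circle lies in the plane with unit normal n̂ = (p₁ × p₂)/|p₁ × p₂|.
Here n̂_z ≈ -0.719; the vertex latitude is φ_max = arccos|n̂_z| ≈ 44.1°.
Check via Clairaut: cos φ_max = |cos φ₁| · sin C = cos(14.7°)·sin(48.0°) ≈ 0.719, again giving ≈ 44.1°.

≈ 44°N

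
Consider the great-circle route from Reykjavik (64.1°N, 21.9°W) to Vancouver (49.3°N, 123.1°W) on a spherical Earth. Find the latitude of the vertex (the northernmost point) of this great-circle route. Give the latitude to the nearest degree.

The great circle lies in the plane with unit normal n̂ = (p₁ × p₂)/|p₁ × p₂|.
Here n̂_z ≈ -0.359; the vertex latitude is φ_max = arccos|n̂_z| ≈ 69.0°.
Check via Clairaut: cos φ_max = |cos φ₁| · sin C = cos(64.1°)·sin(55.2°) ≈ 0.359, again giving ≈ 69.0°.

≈ 69°N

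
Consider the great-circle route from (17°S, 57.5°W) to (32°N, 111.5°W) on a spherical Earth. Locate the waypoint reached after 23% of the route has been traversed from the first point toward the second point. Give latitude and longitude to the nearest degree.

Convert each endpoint to a unit vector on the sphere (x = cos φ cos λ, y = cos φ sin λ, z = sin φ).
The central angle between the endpoints is δ = arccos(p₁·p₂) ≈ 1.243 rad (71.2°).
Interpolate at f = 0.23 with slerp weights a = sin((1−f)δ)/sin δ ≈ 0.864, b = sin(fδ)/sin δ ≈ 0.298.
p = a·p₁ + b·p₂ ≈ (0.351, -0.932, -0.095); φ = arcsin(p_z) ≈ -5.43°, λ = atan2(p_y, p_x) ≈ -69.35°.

≈ (5°S, 69°W)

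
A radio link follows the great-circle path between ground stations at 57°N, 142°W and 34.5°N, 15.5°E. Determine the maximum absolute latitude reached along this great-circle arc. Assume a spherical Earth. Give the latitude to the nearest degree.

≈ 80°N

The great circle lies in the plane with unit normal n̂ = (p₁ × p₂)/|p₁ × p₂|.
Here n̂_z ≈ +0.172; the vertex latitude is φ_max = arccos|n̂_z| ≈ 80.1°.
Check via Clairaut: cos φ_max = |cos φ₁| · sin C = cos(57.0°)·sin(18.4°) ≈ 0.172, again giving ≈ 80.1°.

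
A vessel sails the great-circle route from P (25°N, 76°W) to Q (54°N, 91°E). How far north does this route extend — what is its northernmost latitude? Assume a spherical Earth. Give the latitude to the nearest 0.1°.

The great circle lies in the plane with unit normal n̂ = (p₁ × p₂)/|p₁ × p₂|.
Here n̂_z ≈ +0.122; the vertex latitude is φ_max = arccos|n̂_z| ≈ 83.0°.

≈ 83.0°N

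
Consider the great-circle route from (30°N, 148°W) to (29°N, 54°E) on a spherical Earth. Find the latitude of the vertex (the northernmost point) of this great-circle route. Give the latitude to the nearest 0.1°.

≈ 71.4°N

The great circle lies in the plane with unit normal n̂ = (p₁ × p₂)/|p₁ × p₂|.
Here n̂_z ≈ -0.320; the vertex latitude is φ_max = arccos|n̂_z| ≈ 71.4°.
Check via Clairaut: cos φ_max = |cos φ₁| · sin C = cos(30.0°)·sin(21.7°) ≈ 0.320, again giving ≈ 71.4°.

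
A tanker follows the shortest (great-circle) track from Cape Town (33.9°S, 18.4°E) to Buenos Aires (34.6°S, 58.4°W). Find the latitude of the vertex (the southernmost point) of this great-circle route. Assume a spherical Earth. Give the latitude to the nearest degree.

≈ 41°S

The great circle lies in the plane with unit normal n̂ = (p₁ × p₂)/|p₁ × p₂|.
Here n̂_z ≈ -0.755; the vertex latitude is φ_max = arccos|n̂_z| ≈ 41.0°.
Check via Clairaut: cos φ_max = |cos φ₁| · sin C = cos(33.9°)·sin(114.6°) ≈ 0.755, again giving ≈ 41.0°.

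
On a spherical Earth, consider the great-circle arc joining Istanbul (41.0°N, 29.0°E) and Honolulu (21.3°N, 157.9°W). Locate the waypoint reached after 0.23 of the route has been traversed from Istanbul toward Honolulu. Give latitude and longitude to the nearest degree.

From cos δ = sin φ₁ sin φ₂ + cos φ₁ cos φ₂ cos Δλ, the central angle is δ ≈ 2.049 rad (117.4°).
Interpolate at f = 0.23 with slerp weights a = sin((1−f)δ)/sin δ ≈ 1.126, b = sin(fδ)/sin δ ≈ 0.511.
p = a·p₁ + b·p₂ ≈ (0.302, 0.233, 0.924); φ = arcsin(p_z) ≈ 67.58°, λ = atan2(p_y, p_x) ≈ 37.63°.

≈ 68°N, 38°E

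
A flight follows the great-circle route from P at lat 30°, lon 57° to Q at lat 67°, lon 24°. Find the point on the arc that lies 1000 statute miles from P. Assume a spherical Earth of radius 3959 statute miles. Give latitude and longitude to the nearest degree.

Write both endpoints as unit vectors p₁, p₂ with components (cos φ cos λ, cos φ sin λ, sin φ).
The central angle between the endpoints is δ = arccos(p₁·p₂) ≈ 0.732 rad (41.9°). The total great-circle distance is δ·R ≈ 0.732 × 3959 ≈ 2897 mi, so the target fraction is f = 1000/2897 ≈ 0.345.
Interpolate at f ≈ 0.345 with slerp weights a = sin((1−f)δ)/sin δ ≈ 0.690, b = sin(fδ)/sin δ ≈ 0.374.
p = a·p₁ + b·p₂ ≈ (0.459, 0.561, 0.689); φ = arcsin(p_z) ≈ 43.57°, λ = atan2(p_y, p_x) ≈ 50.69°.

≈ lat 44°, lon 51°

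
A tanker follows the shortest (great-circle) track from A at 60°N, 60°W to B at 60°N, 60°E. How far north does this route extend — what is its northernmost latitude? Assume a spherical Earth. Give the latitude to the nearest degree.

≈ 74°N

The great circle lies in the plane with unit normal n̂ = (p₁ × p₂)/|p₁ × p₂|.
Here n̂_z ≈ +0.277; the vertex latitude is φ_max = arccos|n̂_z| ≈ 73.9°.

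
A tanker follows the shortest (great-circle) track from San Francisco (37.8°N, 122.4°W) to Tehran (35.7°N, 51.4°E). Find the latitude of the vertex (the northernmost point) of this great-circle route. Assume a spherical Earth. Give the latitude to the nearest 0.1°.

≈ 85.9°N

The great circle lies in the plane with unit normal n̂ = (p₁ × p₂)/|p₁ × p₂|.
Here n̂_z ≈ +0.072; the vertex latitude is φ_max = arccos|n̂_z| ≈ 85.9°.
Check via Clairaut: cos φ_max = |cos φ₁| · sin C = cos(37.8°)·sin(5.2°) ≈ 0.072, again giving ≈ 85.9°.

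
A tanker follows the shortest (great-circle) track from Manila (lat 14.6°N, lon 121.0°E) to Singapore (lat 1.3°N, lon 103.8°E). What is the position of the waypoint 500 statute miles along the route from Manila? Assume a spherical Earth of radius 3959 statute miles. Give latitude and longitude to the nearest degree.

Convert each endpoint to a unit vector on the sphere (x = cos φ cos λ, y = cos φ sin λ, z = sin φ).
The central angle between the endpoints is δ = arccos(p₁·p₂) ≈ 0.377 rad (21.6°). The total great-circle distance is δ·R ≈ 0.377 × 3959 ≈ 1491 mi, so the target fraction is f = 500/1491 ≈ 0.335.
Interpolate at f ≈ 0.335 with slerp weights a = sin((1−f)δ)/sin δ ≈ 0.674, b = sin(fδ)/sin δ ≈ 0.342.
p = a·p₁ + b·p₂ ≈ (-0.417, 0.891, 0.178); φ = arcsin(p_z) ≈ 10.23°, λ = atan2(p_y, p_x) ≈ 115.09°.

≈ lat 10°N, lon 115°E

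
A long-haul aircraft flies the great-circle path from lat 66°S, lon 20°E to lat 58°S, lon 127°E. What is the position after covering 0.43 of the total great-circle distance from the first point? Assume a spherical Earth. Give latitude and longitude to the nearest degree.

≈ lat 73°S, lon 73°E

Write both endpoints as unit vectors p₁, p₂ with components (cos φ cos λ, cos φ sin λ, sin φ).
The central angle between the endpoints is δ = arccos(p₁·p₂) ≈ 0.779 rad (44.6°).
Interpolate at f = 0.43 with slerp weights a = sin((1−f)δ)/sin δ ≈ 0.611, b = sin(fδ)/sin δ ≈ 0.468.
p = a·p₁ + b·p₂ ≈ (0.084, 0.283, -0.955); φ = arcsin(p_z) ≈ -72.82°, λ = atan2(p_y, p_x) ≈ 73.38°.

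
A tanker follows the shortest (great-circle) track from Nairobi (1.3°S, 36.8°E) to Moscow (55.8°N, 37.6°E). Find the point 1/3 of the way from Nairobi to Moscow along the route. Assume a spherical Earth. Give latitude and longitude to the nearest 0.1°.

≈ 17.7°N, 37.0°E

Convert each endpoint to a unit vector on the sphere (x = cos φ cos λ, y = cos φ sin λ, z = sin φ).
The central angle between the endpoints is δ = arccos(p₁·p₂) ≈ 0.997 rad (57.1°).
Interpolate at f = 1/3 with slerp weights a = sin((1−f)δ)/sin δ ≈ 0.734, b = sin(fδ)/sin δ ≈ 0.388.
p = a·p₁ + b·p₂ ≈ (0.761, 0.573, 0.305); φ = arcsin(p_z) ≈ 17.73°, λ = atan2(p_y, p_x) ≈ 36.98°.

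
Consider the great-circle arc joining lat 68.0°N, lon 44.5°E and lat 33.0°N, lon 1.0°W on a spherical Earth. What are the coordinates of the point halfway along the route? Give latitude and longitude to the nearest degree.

≈ lat 52°N, lon 13°E

Convert each endpoint to a unit vector on the sphere (x = cos φ cos λ, y = cos φ sin λ, z = sin φ).
The central angle between the endpoints is δ = arccos(p₁·p₂) ≈ 0.759 rad (43.5°).
Interpolate at f = 1/2 with slerp weights a = sin((1−f)δ)/sin δ ≈ 0.538, b = sin(fδ)/sin δ ≈ 0.538.
p = a·p₁ + b·p₂ ≈ (0.595, 0.133, 0.792); φ = arcsin(p_z) ≈ 52.41°, λ = atan2(p_y, p_x) ≈ 12.64°.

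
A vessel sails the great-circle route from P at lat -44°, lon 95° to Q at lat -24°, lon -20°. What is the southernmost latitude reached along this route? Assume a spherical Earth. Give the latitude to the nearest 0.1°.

≈ -53.4°

The great circle lies in the plane with unit normal n̂ = (p₁ × p₂)/|p₁ × p₂|.
Here n̂_z ≈ -0.596; the vertex latitude is φ_max = arccos|n̂_z| ≈ 53.4°.
Check via Clairaut: cos φ_max = |cos φ₁| · sin C = cos(44.0°)·sin(124.1°) ≈ 0.596, again giving ≈ 53.4°.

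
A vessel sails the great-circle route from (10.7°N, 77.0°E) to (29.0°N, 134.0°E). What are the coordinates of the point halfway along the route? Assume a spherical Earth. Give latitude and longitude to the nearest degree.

Write both endpoints as unit vectors p₁, p₂ with components (cos φ cos λ, cos φ sin λ, sin φ).
The central angle between the endpoints is δ = arccos(p₁·p₂) ≈ 0.979 rad (56.1°).
Interpolate at f = 1/2 with slerp weights a = sin((1−f)δ)/sin δ ≈ 0.566, b = sin(fδ)/sin δ ≈ 0.566.
p = a·p₁ + b·p₂ ≈ (-0.219, 0.899, 0.380); φ = arcsin(p_z) ≈ 22.32°, λ = atan2(p_y, p_x) ≈ 103.69°.

≈ (22°N, 104°E)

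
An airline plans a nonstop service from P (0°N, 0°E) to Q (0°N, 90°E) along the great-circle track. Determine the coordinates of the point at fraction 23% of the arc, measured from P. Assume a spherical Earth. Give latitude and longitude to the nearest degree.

≈ (0°N, 21°E)

Convert each endpoint to a unit vector on the sphere (x = cos φ cos λ, y = cos φ sin λ, z = sin φ).
The central angle between the endpoints is δ = arccos(p₁·p₂) ≈ 1.571 rad (90.0°).
Interpolate at f = 0.23 with slerp weights a = sin((1−f)δ)/sin δ ≈ 0.935, b = sin(fδ)/sin δ ≈ 0.353.
p = a·p₁ + b·p₂ ≈ (0.935, 0.353, 0.000); φ = arcsin(p_z) ≈ 0.00°, λ = atan2(p_y, p_x) ≈ 20.70°.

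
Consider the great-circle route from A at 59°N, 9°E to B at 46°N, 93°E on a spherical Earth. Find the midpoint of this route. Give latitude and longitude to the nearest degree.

Convert each endpoint to a unit vector on the sphere (x = cos φ cos λ, y = cos φ sin λ, z = sin φ).
The central angle between the endpoints is δ = arccos(p₁·p₂) ≈ 0.858 rad (49.2°).
Interpolate at f = 1/2 with slerp weights a = sin((1−f)δ)/sin δ ≈ 0.550, b = sin(fδ)/sin δ ≈ 0.550.
p = a·p₁ + b·p₂ ≈ (0.260, 0.426, 0.867); φ = arcsin(p_z) ≈ 60.09°, λ = atan2(p_y, p_x) ≈ 58.62°.

≈ 60°N, 59°E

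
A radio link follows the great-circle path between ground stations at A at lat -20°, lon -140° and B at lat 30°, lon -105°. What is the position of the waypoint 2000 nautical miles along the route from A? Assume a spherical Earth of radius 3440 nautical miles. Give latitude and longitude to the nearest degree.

≈ lat 8°, lon -122°

Write both endpoints as unit vectors p₁, p₂ with components (cos φ cos λ, cos φ sin λ, sin φ).
The central angle between the endpoints is δ = arccos(p₁·p₂) ≈ 1.052 rad (60.3°). The total great-circle distance is δ·R ≈ 1.052 × 3440 ≈ 3620 nmi, so the target fraction is f = 2000/3620 ≈ 0.553.
Interpolate at f ≈ 0.553 with slerp weights a = sin((1−f)δ)/sin δ ≈ 0.522, b = sin(fδ)/sin δ ≈ 0.632.
p = a·p₁ + b·p₂ ≈ (-0.518, -0.844, 0.138); φ = arcsin(p_z) ≈ 7.90°, λ = atan2(p_y, p_x) ≈ -121.51°.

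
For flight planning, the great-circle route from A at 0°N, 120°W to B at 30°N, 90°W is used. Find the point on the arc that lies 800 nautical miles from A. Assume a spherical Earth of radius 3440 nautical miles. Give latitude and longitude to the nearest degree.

From cos δ = sin φ₁ sin φ₂ + cos φ₁ cos φ₂ cos Δλ, the central angle is δ ≈ 0.723 rad (41.4°). The total great-circle distance is δ·R ≈ 0.723 × 3440 ≈ 2486 nmi, so the target fraction is f = 800/2486 ≈ 0.322.
Interpolate at f ≈ 0.322 with slerp weights a = sin((1−f)δ)/sin δ ≈ 0.712, b = sin(fδ)/sin δ ≈ 0.348.
p = a·p₁ + b·p₂ ≈ (-0.356, -0.918, 0.174); φ = arcsin(p_z) ≈ 10.03°, λ = atan2(p_y, p_x) ≈ -111.19°.

≈ 10°N, 111°W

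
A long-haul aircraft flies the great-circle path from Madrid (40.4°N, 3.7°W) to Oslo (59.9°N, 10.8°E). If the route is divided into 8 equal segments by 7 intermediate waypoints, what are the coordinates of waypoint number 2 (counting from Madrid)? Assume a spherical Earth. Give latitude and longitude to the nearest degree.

≈ 45°N, 1°W

Write both endpoints as unit vectors p₁, p₂ with components (cos φ cos λ, cos φ sin λ, sin φ).
The central angle between the endpoints is δ = arccos(p₁·p₂) ≈ 0.375 rad (21.5°).
Interpolate at f = 2/8 with slerp weights a = sin((1−f)δ)/sin δ ≈ 0.758, b = sin(fδ)/sin δ ≈ 0.256.
p = a·p₁ + b·p₂ ≈ (0.702, -0.013, 0.712); φ = arcsin(p_z) ≈ 45.42°, λ = atan2(p_y, p_x) ≈ -1.08°.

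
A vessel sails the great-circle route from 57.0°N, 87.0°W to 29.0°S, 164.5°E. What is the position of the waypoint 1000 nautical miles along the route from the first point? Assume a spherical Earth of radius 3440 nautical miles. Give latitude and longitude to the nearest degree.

The haversine formula gives a central angle δ ≈ 2.162 rad (123.9°) between the endpoints. The total great-circle distance is δ·R ≈ 2.162 × 3440 ≈ 7439 nmi, so the target fraction is f = 1000/7439 ≈ 0.134.
Interpolate at f ≈ 0.134 with slerp weights a = sin((1−f)δ)/sin δ ≈ 1.151, b = sin(fδ)/sin δ ≈ 0.345.
p = a·p₁ + b·p₂ ≈ (-0.258, -0.545, 0.798); φ = arcsin(p_z) ≈ 52.90°, λ = atan2(p_y, p_x) ≈ -115.35°.

≈ 53°N, 115°W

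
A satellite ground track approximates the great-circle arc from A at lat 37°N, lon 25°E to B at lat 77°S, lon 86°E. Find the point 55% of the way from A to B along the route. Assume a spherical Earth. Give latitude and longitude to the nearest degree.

≈ lat 28°S, lon 39°E

Write both endpoints as unit vectors p₁, p₂ with components (cos φ cos λ, cos φ sin λ, sin φ).
The central angle between the endpoints is δ = arccos(p₁·p₂) ≈ 2.094 rad (120.0°).
Interpolate at f = 0.55 with slerp weights a = sin((1−f)δ)/sin δ ≈ 0.933, b = sin(fδ)/sin δ ≈ 1.054.
p = a·p₁ + b·p₂ ≈ (0.692, 0.552, -0.465); φ = arcsin(p_z) ≈ -27.73°, λ = atan2(p_y, p_x) ≈ 38.55°.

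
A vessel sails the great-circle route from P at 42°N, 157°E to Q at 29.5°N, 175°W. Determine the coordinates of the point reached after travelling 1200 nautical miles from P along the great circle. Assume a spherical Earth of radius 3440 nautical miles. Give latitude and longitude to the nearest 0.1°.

Convert each endpoint to a unit vector on the sphere (x = cos φ cos λ, y = cos φ sin λ, z = sin φ).
The central angle between the endpoints is δ = arccos(p₁·p₂) ≈ 0.450 rad (25.8°). The total great-circle distance is δ·R ≈ 0.450 × 3440 ≈ 1547 nmi, so the target fraction is f = 1200/1547 ≈ 0.776.
Interpolate at f ≈ 0.776 with slerp weights a = sin((1−f)δ)/sin δ ≈ 0.232, b = sin(fδ)/sin δ ≈ 0.786.
p = a·p₁ + b·p₂ ≈ (-0.840, 0.008, 0.542); φ = arcsin(p_z) ≈ 32.83°, λ = atan2(p_y, p_x) ≈ 179.48°.

≈ 32.8°N, 179.5°E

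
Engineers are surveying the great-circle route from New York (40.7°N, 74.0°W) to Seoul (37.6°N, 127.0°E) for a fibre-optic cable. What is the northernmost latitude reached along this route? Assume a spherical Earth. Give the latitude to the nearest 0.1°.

≈ 77.4°N

The great circle lies in the plane with unit normal n̂ = (p₁ × p₂)/|p₁ × p₂|.
Here n̂_z ≈ -0.218; the vertex latitude is φ_max = arccos|n̂_z| ≈ 77.4°.
Check via Clairaut: cos φ_max = |cos φ₁| · sin C = cos(40.7°)·sin(16.7°) ≈ 0.218, again giving ≈ 77.4°.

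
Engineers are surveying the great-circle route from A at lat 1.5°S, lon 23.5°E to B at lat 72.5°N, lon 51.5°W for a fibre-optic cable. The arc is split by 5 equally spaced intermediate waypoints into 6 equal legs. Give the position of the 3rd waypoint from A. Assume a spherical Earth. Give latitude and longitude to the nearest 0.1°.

Convert each endpoint to a unit vector on the sphere (x = cos φ cos λ, y = cos φ sin λ, z = sin φ).
The central angle between the endpoints is δ = arccos(p₁·p₂) ≈ 1.518 rad (87.0°).
Interpolate at f = 3/6 with slerp weights a = sin((1−f)δ)/sin δ ≈ 0.689, b = sin(fδ)/sin δ ≈ 0.689.
p = a·p₁ + b·p₂ ≈ (0.761, 0.113, 0.639); φ = arcsin(p_z) ≈ 39.73°, λ = atan2(p_y, p_x) ≈ 8.41°.

≈ lat 39.7°N, lon 8.4°E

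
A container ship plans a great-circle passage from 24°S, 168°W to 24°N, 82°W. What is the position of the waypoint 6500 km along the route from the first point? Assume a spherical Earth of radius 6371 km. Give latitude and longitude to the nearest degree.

≈ 6°N, 116°W

Write both endpoints as unit vectors p₁, p₂ with components (cos φ cos λ, cos φ sin λ, sin φ).
The central angle between the endpoints is δ = arccos(p₁·p₂) ≈ 1.678 rad (96.2°). The total great-circle distance is δ·R ≈ 1.678 × 6371 ≈ 10692 km, so the target fraction is f = 6500/10692 ≈ 0.608.
Interpolate at f ≈ 0.608 with slerp weights a = sin((1−f)δ)/sin δ ≈ 0.615, b = sin(fδ)/sin δ ≈ 0.857.
p = a·p₁ + b·p₂ ≈ (-0.441, -0.892, 0.098); φ = arcsin(p_z) ≈ 5.65°, λ = atan2(p_y, p_x) ≈ -116.28°.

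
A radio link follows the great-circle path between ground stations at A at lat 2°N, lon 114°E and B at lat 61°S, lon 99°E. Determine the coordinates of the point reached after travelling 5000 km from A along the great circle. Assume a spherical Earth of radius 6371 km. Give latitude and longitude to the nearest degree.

Write both endpoints as unit vectors p₁, p₂ with components (cos φ cos λ, cos φ sin λ, sin φ).
The central angle between the endpoints is δ = arccos(p₁·p₂) ≈ 1.118 rad (64.1°). The total great-circle distance is δ·R ≈ 1.118 × 6371 ≈ 7123 km, so the target fraction is f = 5000/7123 ≈ 0.702.
Interpolate at f ≈ 0.702 with slerp weights a = sin((1−f)δ)/sin δ ≈ 0.364, b = sin(fδ)/sin δ ≈ 0.786.
p = a·p₁ + b·p₂ ≈ (-0.207, 0.708, -0.675); φ = arcsin(p_z) ≈ -42.43°, λ = atan2(p_y, p_x) ≈ 106.32°.

≈ lat 42°S, lon 106°E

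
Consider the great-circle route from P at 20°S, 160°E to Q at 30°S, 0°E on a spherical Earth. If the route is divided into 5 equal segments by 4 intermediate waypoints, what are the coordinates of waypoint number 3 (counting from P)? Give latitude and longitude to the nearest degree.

≈ 69°S, 58°E

Write both endpoints as unit vectors p₁, p₂ with components (cos φ cos λ, cos φ sin λ, sin φ).
The central angle between the endpoints is δ = arccos(p₁·p₂) ≈ 2.206 rad (126.4°).
Interpolate at f = 3/5 with slerp weights a = sin((1−f)δ)/sin δ ≈ 0.960, b = sin(fδ)/sin δ ≈ 1.205.
p = a·p₁ + b·p₂ ≈ (0.196, 0.308, -0.931); φ = arcsin(p_z) ≈ -68.56°, λ = atan2(p_y, p_x) ≈ 57.57°.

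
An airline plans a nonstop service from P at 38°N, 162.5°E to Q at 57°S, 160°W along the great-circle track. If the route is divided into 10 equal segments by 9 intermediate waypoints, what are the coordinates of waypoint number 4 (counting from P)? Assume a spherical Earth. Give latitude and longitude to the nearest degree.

≈ 0°N, 175°E

The haversine formula gives a central angle δ ≈ 1.748 rad (100.1°) between the endpoints.
Interpolate at f = 4/10 with slerp weights a = sin((1−f)δ)/sin δ ≈ 0.880, b = sin(fδ)/sin δ ≈ 0.654.
p = a·p₁ + b·p₂ ≈ (-0.996, 0.087, -0.006); φ = arcsin(p_z) ≈ -0.35°, λ = atan2(p_y, p_x) ≈ 175.02°.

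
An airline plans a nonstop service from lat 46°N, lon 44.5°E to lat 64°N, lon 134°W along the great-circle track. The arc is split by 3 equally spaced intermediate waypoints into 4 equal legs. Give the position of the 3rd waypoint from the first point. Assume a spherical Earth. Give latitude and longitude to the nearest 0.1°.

≈ lat 81.5°N, lon 131.7°W

Write both endpoints as unit vectors p₁, p₂ with components (cos φ cos λ, cos φ sin λ, sin φ).
The central angle between the endpoints is δ = arccos(p₁·p₂) ≈ 1.222 rad (70.0°).
Interpolate at f = 3/4 with slerp weights a = sin((1−f)δ)/sin δ ≈ 0.320, b = sin(fδ)/sin δ ≈ 0.844.
p = a·p₁ + b·p₂ ≈ (-0.099, -0.110, 0.989); φ = arcsin(p_z) ≈ 81.49°, λ = atan2(p_y, p_x) ≈ -131.75°.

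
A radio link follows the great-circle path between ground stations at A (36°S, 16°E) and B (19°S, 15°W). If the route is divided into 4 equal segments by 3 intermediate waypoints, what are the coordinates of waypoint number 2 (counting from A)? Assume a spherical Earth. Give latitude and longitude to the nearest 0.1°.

Write both endpoints as unit vectors p₁, p₂ with components (cos φ cos λ, cos φ sin λ, sin φ).
The central angle between the endpoints is δ = arccos(p₁·p₂) ≈ 0.560 rad (32.1°).
Interpolate at f = 2/4 with slerp weights a = sin((1−f)δ)/sin δ ≈ 0.520, b = sin(fδ)/sin δ ≈ 0.520.
p = a·p₁ + b·p₂ ≈ (0.880, -0.011, -0.475); φ = arcsin(p_z) ≈ -28.37°, λ = atan2(p_y, p_x) ≈ -0.74°.

≈ (28.4°S, 0.7°W)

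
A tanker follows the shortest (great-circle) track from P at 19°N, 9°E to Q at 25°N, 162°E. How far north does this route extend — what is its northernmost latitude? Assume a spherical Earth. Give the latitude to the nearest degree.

The great circle lies in the plane with unit normal n̂ = (p₁ × p₂)/|p₁ × p₂|.
Here n̂_z ≈ +0.499; the vertex latitude is φ_max = arccos|n̂_z| ≈ 60.1°.
Check via Clairaut: cos φ_max = |cos φ₁| · sin C = cos(19.0°)·sin(31.8°) ≈ 0.499, again giving ≈ 60.1°.

≈ 60°N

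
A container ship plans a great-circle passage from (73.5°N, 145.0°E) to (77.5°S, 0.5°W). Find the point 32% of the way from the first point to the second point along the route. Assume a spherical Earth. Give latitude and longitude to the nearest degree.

Write both endpoints as unit vectors p₁, p₂ with components (cos φ cos λ, cos φ sin λ, sin φ).
The central angle between the endpoints is δ = arccos(p₁·p₂) ≈ 2.979 rad (170.7°).
Interpolate at f = 0.32 with slerp weights a = sin((1−f)δ)/sin δ ≈ 5.538, b = sin(fδ)/sin δ ≈ 5.025.
p = a·p₁ + b·p₂ ≈ (-0.201, 0.893, 0.404); φ = arcsin(p_z) ≈ 23.80°, λ = atan2(p_y, p_x) ≈ 102.67°.

≈ (24°N, 103°E)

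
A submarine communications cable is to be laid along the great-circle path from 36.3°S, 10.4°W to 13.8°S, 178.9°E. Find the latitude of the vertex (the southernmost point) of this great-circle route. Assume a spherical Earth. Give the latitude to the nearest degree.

The great circle lies in the plane with unit normal n̂ = (p₁ × p₂)/|p₁ × p₂|.
Here n̂_z ≈ -0.163; the vertex latitude is φ_max = arccos|n̂_z| ≈ 80.6°.
Check via Clairaut: cos φ_max = |cos φ₁| · sin C = cos(36.3°)·sin(168.3°) ≈ 0.163, again giving ≈ 80.6°.

≈ 81°S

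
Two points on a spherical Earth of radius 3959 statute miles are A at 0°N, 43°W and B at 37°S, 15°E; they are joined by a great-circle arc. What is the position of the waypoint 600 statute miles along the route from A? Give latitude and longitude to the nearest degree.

≈ 6°S, 36°W

Write both endpoints as unit vectors p₁, p₂ with components (cos φ cos λ, cos φ sin λ, sin φ).
The central angle between the endpoints is δ = arccos(p₁·p₂) ≈ 1.134 rad (65.0°). The total great-circle distance is δ·R ≈ 1.134 × 3959 ≈ 4489 mi, so the target fraction is f = 600/4489 ≈ 0.134.
Interpolate at f ≈ 0.134 with slerp weights a = sin((1−f)δ)/sin δ ≈ 0.918, b = sin(fδ)/sin δ ≈ 0.167.
p = a·p₁ + b·p₂ ≈ (0.800, -0.592, -0.100); φ = arcsin(p_z) ≈ -5.76°, λ = atan2(p_y, p_x) ≈ -36.49°.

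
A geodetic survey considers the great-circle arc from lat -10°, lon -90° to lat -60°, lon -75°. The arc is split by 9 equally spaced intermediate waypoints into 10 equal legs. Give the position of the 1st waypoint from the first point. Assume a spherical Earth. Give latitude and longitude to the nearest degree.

Write both endpoints as unit vectors p₁, p₂ with components (cos φ cos λ, cos φ sin λ, sin φ).
The central angle between the endpoints is δ = arccos(p₁·p₂) ≈ 0.894 rad (51.2°).
Interpolate at f = 1/10 with slerp weights a = sin((1−f)δ)/sin δ ≈ 0.924, b = sin(fδ)/sin δ ≈ 0.115.
p = a·p₁ + b·p₂ ≈ (0.015, -0.966, -0.260); φ = arcsin(p_z) ≈ -15.05°, λ = atan2(p_y, p_x) ≈ -89.12°.

≈ lat -15°, lon -89°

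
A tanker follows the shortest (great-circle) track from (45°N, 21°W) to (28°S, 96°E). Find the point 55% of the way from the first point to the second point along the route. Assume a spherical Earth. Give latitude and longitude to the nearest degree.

≈ (11°N, 53°E)

From cos δ = sin φ₁ sin φ₂ + cos φ₁ cos φ₂ cos Δλ, the central angle is δ ≈ 2.234 rad (128.0°).
Interpolate at f = 0.55 with slerp weights a = sin((1−f)δ)/sin δ ≈ 1.071, b = sin(fδ)/sin δ ≈ 1.195.
p = a·p₁ + b·p₂ ≈ (0.597, 0.778, 0.196); φ = arcsin(p_z) ≈ 11.32°, λ = atan2(p_y, p_x) ≈ 52.51°.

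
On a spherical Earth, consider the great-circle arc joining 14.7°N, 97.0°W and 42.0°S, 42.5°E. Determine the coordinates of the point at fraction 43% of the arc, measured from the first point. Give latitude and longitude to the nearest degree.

≈ 27°S, 55°W

From cos δ = sin φ₁ sin φ₂ + cos φ₁ cos φ₂ cos Δλ, the central angle is δ ≈ 2.369 rad (135.8°).
Interpolate at f = 0.43 with slerp weights a = sin((1−f)δ)/sin δ ≈ 1.399, b = sin(fδ)/sin δ ≈ 1.220.
p = a·p₁ + b·p₂ ≈ (0.504, -0.730, -0.462); φ = arcsin(p_z) ≈ -27.50°, λ = atan2(p_y, p_x) ≈ -55.39°.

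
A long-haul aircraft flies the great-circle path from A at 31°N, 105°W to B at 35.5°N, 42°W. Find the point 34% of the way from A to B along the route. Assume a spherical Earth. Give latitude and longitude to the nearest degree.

≈ 36°N, 85°W

Convert each endpoint to a unit vector on the sphere (x = cos φ cos λ, y = cos φ sin λ, z = sin φ).
The central angle between the endpoints is δ = arccos(p₁·p₂) ≈ 0.907 rad (52.0°).
Interpolate at f = 0.34 with slerp weights a = sin((1−f)δ)/sin δ ≈ 0.715, b = sin(fδ)/sin δ ≈ 0.385.
p = a·p₁ + b·p₂ ≈ (0.074, -0.802, 0.592); φ = arcsin(p_z) ≈ 36.32°, λ = atan2(p_y, p_x) ≈ -84.70°.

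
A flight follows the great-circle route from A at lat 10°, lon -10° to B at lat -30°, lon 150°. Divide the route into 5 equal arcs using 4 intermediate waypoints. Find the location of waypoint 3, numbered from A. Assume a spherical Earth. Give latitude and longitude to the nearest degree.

From cos δ = sin φ₁ sin φ₂ + cos φ₁ cos φ₂ cos Δλ, the central angle is δ ≈ 2.664 rad (152.7°).
Interpolate at f = 3/5 with slerp weights a = sin((1−f)δ)/sin δ ≈ 1.905, b = sin(fδ)/sin δ ≈ 2.176.
p = a·p₁ + b·p₂ ≈ (0.216, 0.617, -0.757); φ = arcsin(p_z) ≈ -49.22°, λ = atan2(p_y, p_x) ≈ 70.72°.

≈ lat -49°, lon 71°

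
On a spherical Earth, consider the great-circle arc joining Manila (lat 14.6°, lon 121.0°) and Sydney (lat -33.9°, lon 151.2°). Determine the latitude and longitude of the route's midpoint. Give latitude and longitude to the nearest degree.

≈ lat -10°, lon 135°

From cos δ = sin φ₁ sin φ₂ + cos φ₁ cos φ₂ cos Δλ, the central angle is δ ≈ 0.984 rad (56.4°).
Interpolate at f = 1/2 with slerp weights a = sin((1−f)δ)/sin δ ≈ 0.567, b = sin(fδ)/sin δ ≈ 0.567.
p = a·p₁ + b·p₂ ≈ (-0.695, 0.697, -0.173); φ = arcsin(p_z) ≈ -9.99°, λ = atan2(p_y, p_x) ≈ 134.92°.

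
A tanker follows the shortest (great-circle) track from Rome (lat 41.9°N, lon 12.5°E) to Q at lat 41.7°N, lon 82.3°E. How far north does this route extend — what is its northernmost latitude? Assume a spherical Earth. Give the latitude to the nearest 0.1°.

≈ 47.5°N

The great circle lies in the plane with unit normal n̂ = (p₁ × p₂)/|p₁ × p₂|.
Here n̂_z ≈ +0.676; the vertex latitude is φ_max = arccos|n̂_z| ≈ 47.5°.
Check via Clairaut: cos φ_max = |cos φ₁| · sin C = cos(41.9°)·sin(65.3°) ≈ 0.676, again giving ≈ 47.5°.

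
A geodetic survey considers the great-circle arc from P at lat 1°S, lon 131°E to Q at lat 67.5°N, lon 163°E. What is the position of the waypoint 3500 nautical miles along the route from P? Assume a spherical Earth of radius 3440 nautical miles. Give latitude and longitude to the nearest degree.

Convert each endpoint to a unit vector on the sphere (x = cos φ cos λ, y = cos φ sin λ, z = sin φ).
The central angle between the endpoints is δ = arccos(p₁·p₂) ≈ 1.257 rad (72.0°). The total great-circle distance is δ·R ≈ 1.257 × 3440 ≈ 4325 nmi, so the target fraction is f = 3500/4325 ≈ 0.809.
Interpolate at f ≈ 0.809 with slerp weights a = sin((1−f)δ)/sin δ ≈ 0.250, b = sin(fδ)/sin δ ≈ 0.894.
p = a·p₁ + b·p₂ ≈ (-0.491, 0.289, 0.822); φ = arcsin(p_z) ≈ 55.28°, λ = atan2(p_y, p_x) ≈ 149.57°.

≈ lat 55°N, lon 150°E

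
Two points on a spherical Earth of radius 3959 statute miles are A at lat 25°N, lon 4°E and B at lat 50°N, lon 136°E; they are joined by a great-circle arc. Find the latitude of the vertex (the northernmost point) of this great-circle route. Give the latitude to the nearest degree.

The great circle lies in the plane with unit normal n̂ = (p₁ × p₂)/|p₁ × p₂|.
Here n̂_z ≈ +0.434; the vertex latitude is φ_max = arccos|n̂_z| ≈ 64.3°.

≈ 64°N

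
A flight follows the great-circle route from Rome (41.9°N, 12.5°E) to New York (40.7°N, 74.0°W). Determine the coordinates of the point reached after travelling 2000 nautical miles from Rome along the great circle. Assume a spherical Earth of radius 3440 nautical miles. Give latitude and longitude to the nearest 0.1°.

≈ (50.2°N, 34.9°W)

Convert each endpoint to a unit vector on the sphere (x = cos φ cos λ, y = cos φ sin λ, z = sin φ).
The central angle between the endpoints is δ = arccos(p₁·p₂) ≈ 1.082 rad (62.0°). The total great-circle distance is δ·R ≈ 1.082 × 3440 ≈ 3721 nmi, so the target fraction is f = 2000/3721 ≈ 0.538.
Interpolate at f ≈ 0.538 with slerp weights a = sin((1−f)δ)/sin δ ≈ 0.543, b = sin(fδ)/sin δ ≈ 0.622.
p = a·p₁ + b·p₂ ≈ (0.525, -0.366, 0.769); φ = arcsin(p_z) ≈ 50.22°, λ = atan2(p_y, p_x) ≈ -34.88°.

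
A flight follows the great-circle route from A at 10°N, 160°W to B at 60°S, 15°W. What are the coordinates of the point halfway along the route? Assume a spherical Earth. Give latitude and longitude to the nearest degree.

≈ 47°S, 134°W

Convert each endpoint to a unit vector on the sphere (x = cos φ cos λ, y = cos φ sin λ, z = sin φ).
The central angle between the endpoints is δ = arccos(p₁·p₂) ≈ 2.158 rad (123.6°).
Interpolate at f = 1/2 with slerp weights a = sin((1−f)δ)/sin δ ≈ 1.058, b = sin(fδ)/sin δ ≈ 1.058.
p = a·p₁ + b·p₂ ≈ (-0.468, -0.494, -0.733); φ = arcsin(p_z) ≈ -47.13°, λ = atan2(p_y, p_x) ≈ -133.50°.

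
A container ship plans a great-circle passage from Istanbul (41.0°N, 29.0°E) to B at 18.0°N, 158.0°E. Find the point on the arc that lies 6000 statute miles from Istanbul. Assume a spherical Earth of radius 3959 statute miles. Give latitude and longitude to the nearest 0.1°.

Write both endpoints as unit vectors p₁, p₂ with components (cos φ cos λ, cos φ sin λ, sin φ).
The central angle between the endpoints is δ = arccos(p₁·p₂) ≈ 1.822 rad (104.4°). The total great-circle distance is δ·R ≈ 1.822 × 3959 ≈ 7215 mi, so the target fraction is f = 6000/7215 ≈ 0.832.
Interpolate at f ≈ 0.832 with slerp weights a = sin((1−f)δ)/sin δ ≈ 0.312, b = sin(fδ)/sin δ ≈ 1.031.
p = a·p₁ + b·p₂ ≈ (-0.703, 0.481, 0.523); φ = arcsin(p_z) ≈ 31.55°, λ = atan2(p_y, p_x) ≈ 145.60°.

≈ 31.5°N, 145.6°E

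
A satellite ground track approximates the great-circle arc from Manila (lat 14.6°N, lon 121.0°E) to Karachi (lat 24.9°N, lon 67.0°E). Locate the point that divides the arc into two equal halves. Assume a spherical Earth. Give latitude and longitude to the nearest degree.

≈ lat 22°N, lon 95°E

The haversine formula gives a central angle δ ≈ 0.899 rad (51.5°) between the endpoints.
Interpolate at f = 1/2 with slerp weights a = sin((1−f)δ)/sin δ ≈ 0.555, b = sin(fδ)/sin δ ≈ 0.555.
p = a·p₁ + b·p₂ ≈ (-0.080, 0.924, 0.374); φ = arcsin(p_z) ≈ 21.94°, λ = atan2(p_y, p_x) ≈ 94.94°.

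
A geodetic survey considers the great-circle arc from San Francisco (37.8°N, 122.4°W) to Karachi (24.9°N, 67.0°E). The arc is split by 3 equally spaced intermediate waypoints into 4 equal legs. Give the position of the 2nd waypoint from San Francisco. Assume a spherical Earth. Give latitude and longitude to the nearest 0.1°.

From cos δ = sin φ₁ sin φ₂ + cos φ₁ cos φ₂ cos Δλ, the central angle is δ ≈ 2.036 rad (116.7°).
Interpolate at f = 2/4 with slerp weights a = sin((1−f)δ)/sin δ ≈ 0.953, b = sin(fδ)/sin δ ≈ 0.953.
p = a·p₁ + b·p₂ ≈ (-0.066, 0.160, 0.985); φ = arcsin(p_z) ≈ 80.05°, λ = atan2(p_y, p_x) ≈ 112.35°.

≈ 80.0°N, 112.3°E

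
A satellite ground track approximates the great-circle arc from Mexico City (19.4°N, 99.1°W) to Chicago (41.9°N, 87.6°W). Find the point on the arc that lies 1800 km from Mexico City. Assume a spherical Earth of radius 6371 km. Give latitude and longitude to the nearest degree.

≈ (34°N, 92°W)

From cos δ = sin φ₁ sin φ₂ + cos φ₁ cos φ₂ cos Δλ, the central angle is δ ≈ 0.428 rad (24.5°). The total great-circle distance is δ·R ≈ 0.428 × 6371 ≈ 2727 km, so the target fraction is f = 1800/2727 ≈ 0.660.
Interpolate at f ≈ 0.660 with slerp weights a = sin((1−f)δ)/sin δ ≈ 0.349, b = sin(fδ)/sin δ ≈ 0.672.
p = a·p₁ + b·p₂ ≈ (-0.031, -0.825, 0.565); φ = arcsin(p_z) ≈ 34.37°, λ = atan2(p_y, p_x) ≈ -92.16°.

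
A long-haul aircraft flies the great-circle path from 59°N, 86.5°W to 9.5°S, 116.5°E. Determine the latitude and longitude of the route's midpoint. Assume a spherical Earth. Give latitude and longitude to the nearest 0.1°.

≈ 51.5°N, 138.0°E

The haversine formula gives a central angle δ ≈ 2.226 rad (127.5°) between the endpoints.
Interpolate at f = 1/2 with slerp weights a = sin((1−f)δ)/sin δ ≈ 1.131, b = sin(fδ)/sin δ ≈ 1.131.
p = a·p₁ + b·p₂ ≈ (-0.462, 0.417, 0.783); φ = arcsin(p_z) ≈ 51.51°, λ = atan2(p_y, p_x) ≈ 137.95°.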